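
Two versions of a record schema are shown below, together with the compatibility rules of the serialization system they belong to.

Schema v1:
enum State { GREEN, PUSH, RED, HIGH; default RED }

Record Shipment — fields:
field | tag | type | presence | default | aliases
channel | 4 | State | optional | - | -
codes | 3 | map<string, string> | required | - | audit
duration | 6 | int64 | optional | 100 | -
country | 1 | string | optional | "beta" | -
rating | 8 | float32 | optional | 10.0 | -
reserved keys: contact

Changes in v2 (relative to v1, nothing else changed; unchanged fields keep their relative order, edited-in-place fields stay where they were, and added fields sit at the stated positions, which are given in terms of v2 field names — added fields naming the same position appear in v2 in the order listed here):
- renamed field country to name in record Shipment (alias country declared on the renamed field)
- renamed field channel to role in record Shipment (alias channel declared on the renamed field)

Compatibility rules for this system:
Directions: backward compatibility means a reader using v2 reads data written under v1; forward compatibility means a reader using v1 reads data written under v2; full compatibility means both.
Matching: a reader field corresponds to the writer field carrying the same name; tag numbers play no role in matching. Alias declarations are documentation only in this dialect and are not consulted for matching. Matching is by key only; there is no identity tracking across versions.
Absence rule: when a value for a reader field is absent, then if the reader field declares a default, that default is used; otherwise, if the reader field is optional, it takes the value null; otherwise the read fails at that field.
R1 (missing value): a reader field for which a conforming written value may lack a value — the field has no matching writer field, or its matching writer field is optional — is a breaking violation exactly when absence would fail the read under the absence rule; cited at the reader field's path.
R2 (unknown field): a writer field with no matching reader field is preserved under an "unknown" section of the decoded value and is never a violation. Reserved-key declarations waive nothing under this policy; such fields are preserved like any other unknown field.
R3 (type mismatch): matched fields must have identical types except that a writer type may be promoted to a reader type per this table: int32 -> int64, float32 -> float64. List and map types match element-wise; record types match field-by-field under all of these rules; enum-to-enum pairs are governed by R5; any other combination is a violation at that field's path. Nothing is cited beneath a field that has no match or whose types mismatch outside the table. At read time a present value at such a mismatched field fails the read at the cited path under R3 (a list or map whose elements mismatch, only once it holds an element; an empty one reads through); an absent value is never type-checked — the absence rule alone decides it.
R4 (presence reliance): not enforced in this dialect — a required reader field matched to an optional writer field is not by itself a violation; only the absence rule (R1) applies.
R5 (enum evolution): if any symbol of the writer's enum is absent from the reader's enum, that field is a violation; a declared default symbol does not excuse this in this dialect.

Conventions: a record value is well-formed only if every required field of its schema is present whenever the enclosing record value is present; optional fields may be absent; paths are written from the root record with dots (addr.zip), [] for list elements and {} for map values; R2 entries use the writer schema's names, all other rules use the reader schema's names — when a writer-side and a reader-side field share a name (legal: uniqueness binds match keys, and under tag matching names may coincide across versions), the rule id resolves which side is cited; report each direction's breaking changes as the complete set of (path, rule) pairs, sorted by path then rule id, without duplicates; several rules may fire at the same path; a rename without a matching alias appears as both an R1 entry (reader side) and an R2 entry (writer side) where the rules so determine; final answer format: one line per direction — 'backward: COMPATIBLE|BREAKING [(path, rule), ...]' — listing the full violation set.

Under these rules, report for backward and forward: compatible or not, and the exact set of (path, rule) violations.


backward: COMPATIBLE []; forward: COMPATIBLE []

the writer's type comes first in each Shipment pair
backward on Shipment — v2 reading data written by v1:
  role: no writer match
  map<string, string> -> map<string, string>, writer required: codes aligns to codes
  int64 -> int64, writer optional: duration aligns to duration
  name: no writer match
  float32 -> float32, writer optional: rating aligns to rating
  leftover writer field: channel
  leftover writer field: country
  => backward: COMPATIBLE
forward on Shipment — v1 reading data written by v2:
  channel: no writer match
  map<string, string> -> map<string, string>, writer required: codes aligns to codes
  int64 -> int64, writer optional: duration aligns to duration
  country: no writer match
  float32 -> float32, writer optional: rating aligns to rating
  leftover writer field: role
  leftover writer field: name
  => forward: COMPATIBLE


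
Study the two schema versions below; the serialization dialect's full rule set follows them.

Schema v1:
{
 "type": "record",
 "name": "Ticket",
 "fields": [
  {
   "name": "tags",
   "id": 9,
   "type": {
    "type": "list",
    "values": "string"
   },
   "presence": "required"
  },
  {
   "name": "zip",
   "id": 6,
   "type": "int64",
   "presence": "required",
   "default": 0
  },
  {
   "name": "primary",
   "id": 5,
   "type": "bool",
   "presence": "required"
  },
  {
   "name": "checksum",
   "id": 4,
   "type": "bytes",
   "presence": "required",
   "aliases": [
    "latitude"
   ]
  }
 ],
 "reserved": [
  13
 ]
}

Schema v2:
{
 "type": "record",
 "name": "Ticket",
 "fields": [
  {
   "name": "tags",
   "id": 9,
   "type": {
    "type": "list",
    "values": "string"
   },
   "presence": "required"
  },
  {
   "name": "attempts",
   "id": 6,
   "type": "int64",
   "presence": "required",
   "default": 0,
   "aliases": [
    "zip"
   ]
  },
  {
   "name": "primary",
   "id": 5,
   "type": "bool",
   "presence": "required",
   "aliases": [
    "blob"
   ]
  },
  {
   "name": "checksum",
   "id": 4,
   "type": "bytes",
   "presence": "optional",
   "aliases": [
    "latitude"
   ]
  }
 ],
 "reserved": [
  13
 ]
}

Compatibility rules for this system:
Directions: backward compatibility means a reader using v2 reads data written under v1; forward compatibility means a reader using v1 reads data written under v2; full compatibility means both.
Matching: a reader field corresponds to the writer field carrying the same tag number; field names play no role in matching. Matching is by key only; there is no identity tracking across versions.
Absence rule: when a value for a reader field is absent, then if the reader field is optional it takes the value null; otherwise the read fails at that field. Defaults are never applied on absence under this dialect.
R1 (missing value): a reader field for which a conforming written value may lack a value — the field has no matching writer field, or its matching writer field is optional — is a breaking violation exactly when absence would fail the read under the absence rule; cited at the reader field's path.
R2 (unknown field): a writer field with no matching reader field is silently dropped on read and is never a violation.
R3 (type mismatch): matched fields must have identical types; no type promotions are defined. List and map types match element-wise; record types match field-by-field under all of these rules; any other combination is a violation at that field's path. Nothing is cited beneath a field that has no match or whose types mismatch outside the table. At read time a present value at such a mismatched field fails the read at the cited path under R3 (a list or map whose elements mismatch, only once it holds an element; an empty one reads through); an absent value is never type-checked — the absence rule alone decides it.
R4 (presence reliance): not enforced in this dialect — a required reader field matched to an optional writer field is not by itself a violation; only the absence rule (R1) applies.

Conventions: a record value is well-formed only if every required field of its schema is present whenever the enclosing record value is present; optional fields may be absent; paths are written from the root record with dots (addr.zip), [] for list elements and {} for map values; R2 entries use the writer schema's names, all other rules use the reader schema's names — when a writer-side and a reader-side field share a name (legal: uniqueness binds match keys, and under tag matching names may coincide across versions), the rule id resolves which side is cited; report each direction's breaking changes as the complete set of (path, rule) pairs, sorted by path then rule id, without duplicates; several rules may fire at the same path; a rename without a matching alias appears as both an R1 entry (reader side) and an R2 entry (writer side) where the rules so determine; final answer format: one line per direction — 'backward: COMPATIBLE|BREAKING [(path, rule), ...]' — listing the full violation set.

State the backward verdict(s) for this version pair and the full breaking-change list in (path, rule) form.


arrows below run writer -> reader for Ticket
backward for Ticket (reader v2, writer v1):
  tags: paired with writer tags (list<string> -> list<string>; writer required)
  attempts: paired with writer zip (int64 -> int64; writer required)
  primary: paired with writer primary (bool -> bool; writer required)
  checksum: paired with writer checksum (bytes -> bytes; writer required)
  nothing fires on Ticket: backward is COMPATIBLE
checking off the Ticket differences that do not matter here:
  renamed field zip to attempts in record Ticket (alias zip declared on the renamed field) -> inert for the asked Ticket verdict: nothing fires
  field checksum in record Ticket: required changed to optional -> its effect on Ticket is confined to the forward direction, not asked

backward: COMPATIBLE []


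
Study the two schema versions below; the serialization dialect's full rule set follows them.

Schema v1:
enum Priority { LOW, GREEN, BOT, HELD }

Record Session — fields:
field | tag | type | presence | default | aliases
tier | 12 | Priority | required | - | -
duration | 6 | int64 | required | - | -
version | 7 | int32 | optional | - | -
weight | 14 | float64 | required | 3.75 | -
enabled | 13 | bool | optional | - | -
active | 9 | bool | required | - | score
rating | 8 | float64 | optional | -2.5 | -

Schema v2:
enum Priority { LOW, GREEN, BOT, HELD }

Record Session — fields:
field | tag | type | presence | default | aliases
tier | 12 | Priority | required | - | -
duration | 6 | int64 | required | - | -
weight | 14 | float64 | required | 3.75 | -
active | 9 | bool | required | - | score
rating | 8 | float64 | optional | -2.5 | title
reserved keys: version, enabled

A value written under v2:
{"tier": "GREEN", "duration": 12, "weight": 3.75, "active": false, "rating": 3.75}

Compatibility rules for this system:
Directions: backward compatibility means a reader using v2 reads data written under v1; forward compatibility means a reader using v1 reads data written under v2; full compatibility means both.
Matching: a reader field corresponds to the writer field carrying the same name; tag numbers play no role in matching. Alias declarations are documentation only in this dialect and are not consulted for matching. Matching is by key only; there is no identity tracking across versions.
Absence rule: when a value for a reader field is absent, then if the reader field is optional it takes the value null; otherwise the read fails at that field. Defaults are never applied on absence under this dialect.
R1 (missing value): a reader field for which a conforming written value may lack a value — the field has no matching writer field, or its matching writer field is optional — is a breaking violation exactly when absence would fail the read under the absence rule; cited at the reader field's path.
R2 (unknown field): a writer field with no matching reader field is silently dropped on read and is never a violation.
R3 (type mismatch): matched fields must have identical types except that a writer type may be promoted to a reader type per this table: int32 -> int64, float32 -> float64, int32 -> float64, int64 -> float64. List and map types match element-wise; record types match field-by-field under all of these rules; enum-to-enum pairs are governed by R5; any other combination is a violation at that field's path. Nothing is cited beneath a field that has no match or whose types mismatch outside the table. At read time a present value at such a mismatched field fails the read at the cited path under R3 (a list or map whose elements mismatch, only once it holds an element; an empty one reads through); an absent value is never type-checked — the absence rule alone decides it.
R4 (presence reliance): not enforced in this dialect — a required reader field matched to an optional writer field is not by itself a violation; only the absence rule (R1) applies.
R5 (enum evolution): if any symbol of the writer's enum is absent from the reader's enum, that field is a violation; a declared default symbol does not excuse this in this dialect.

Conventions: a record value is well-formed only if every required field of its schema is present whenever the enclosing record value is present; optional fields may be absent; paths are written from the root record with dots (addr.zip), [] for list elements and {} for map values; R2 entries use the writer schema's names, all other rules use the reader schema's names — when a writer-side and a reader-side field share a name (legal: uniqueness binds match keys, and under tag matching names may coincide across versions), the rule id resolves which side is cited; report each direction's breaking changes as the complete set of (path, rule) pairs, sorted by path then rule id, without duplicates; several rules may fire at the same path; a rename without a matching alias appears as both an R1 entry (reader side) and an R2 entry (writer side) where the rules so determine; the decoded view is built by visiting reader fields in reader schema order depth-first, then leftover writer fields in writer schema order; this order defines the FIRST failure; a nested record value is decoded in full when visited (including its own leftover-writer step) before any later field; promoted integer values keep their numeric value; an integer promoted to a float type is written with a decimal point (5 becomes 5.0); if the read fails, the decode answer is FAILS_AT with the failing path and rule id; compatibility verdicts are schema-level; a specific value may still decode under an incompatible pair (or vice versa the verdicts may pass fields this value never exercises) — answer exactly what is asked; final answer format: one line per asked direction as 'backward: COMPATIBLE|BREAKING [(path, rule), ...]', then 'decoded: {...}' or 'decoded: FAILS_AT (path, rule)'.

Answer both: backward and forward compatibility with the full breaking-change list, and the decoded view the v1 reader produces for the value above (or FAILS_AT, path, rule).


backward: COMPATIBLE []; forward: COMPATIBLE []; decoded: {"tier": "GREEN", "duration": 12, "version": null, "weight": 3.75, "enabled": null, "active": false, "rating": 3.75}

the writer's type comes first in each Session pair
checking backward for Session: reader v2 against writer v1:
  Priority -> Priority, writer required: tier aligns to tier
  int64 -> int64, writer required: duration aligns to duration
  float64 -> float64, writer required: weight aligns to weight
  bool -> bool, writer required: active aligns to active
  float64 -> float64, writer optional: rating aligns to rating
  writer version: unknown to reader
  writer enabled: unknown to reader
  => no violations; backward on Session: COMPATIBLE
checking forward for Session: reader v1 against writer v2:
  Priority -> Priority, writer required: tier aligns to tier
  int64 -> int64, writer required: duration aligns to duration
  version: no writer match
  float64 -> float64, writer required: weight aligns to weight
  enabled: no writer match
  bool -> bool, writer required: active aligns to active
  float64 -> float64, writer optional: rating aligns to rating
  => no violations; forward on Session: COMPATIBLE
decode (reader v1):
  tier := "GREEN"
  duration := 12
  version := null (missing; optional => null)
  weight := 3.75
  enabled := null (missing; optional => null)
  active := false
  rating := 3.75
  => decoded: {"tier": "GREEN", "duration": 12, "version": null, "weight": 3.75, "enabled": null, "active": false, "rating": 3.75}


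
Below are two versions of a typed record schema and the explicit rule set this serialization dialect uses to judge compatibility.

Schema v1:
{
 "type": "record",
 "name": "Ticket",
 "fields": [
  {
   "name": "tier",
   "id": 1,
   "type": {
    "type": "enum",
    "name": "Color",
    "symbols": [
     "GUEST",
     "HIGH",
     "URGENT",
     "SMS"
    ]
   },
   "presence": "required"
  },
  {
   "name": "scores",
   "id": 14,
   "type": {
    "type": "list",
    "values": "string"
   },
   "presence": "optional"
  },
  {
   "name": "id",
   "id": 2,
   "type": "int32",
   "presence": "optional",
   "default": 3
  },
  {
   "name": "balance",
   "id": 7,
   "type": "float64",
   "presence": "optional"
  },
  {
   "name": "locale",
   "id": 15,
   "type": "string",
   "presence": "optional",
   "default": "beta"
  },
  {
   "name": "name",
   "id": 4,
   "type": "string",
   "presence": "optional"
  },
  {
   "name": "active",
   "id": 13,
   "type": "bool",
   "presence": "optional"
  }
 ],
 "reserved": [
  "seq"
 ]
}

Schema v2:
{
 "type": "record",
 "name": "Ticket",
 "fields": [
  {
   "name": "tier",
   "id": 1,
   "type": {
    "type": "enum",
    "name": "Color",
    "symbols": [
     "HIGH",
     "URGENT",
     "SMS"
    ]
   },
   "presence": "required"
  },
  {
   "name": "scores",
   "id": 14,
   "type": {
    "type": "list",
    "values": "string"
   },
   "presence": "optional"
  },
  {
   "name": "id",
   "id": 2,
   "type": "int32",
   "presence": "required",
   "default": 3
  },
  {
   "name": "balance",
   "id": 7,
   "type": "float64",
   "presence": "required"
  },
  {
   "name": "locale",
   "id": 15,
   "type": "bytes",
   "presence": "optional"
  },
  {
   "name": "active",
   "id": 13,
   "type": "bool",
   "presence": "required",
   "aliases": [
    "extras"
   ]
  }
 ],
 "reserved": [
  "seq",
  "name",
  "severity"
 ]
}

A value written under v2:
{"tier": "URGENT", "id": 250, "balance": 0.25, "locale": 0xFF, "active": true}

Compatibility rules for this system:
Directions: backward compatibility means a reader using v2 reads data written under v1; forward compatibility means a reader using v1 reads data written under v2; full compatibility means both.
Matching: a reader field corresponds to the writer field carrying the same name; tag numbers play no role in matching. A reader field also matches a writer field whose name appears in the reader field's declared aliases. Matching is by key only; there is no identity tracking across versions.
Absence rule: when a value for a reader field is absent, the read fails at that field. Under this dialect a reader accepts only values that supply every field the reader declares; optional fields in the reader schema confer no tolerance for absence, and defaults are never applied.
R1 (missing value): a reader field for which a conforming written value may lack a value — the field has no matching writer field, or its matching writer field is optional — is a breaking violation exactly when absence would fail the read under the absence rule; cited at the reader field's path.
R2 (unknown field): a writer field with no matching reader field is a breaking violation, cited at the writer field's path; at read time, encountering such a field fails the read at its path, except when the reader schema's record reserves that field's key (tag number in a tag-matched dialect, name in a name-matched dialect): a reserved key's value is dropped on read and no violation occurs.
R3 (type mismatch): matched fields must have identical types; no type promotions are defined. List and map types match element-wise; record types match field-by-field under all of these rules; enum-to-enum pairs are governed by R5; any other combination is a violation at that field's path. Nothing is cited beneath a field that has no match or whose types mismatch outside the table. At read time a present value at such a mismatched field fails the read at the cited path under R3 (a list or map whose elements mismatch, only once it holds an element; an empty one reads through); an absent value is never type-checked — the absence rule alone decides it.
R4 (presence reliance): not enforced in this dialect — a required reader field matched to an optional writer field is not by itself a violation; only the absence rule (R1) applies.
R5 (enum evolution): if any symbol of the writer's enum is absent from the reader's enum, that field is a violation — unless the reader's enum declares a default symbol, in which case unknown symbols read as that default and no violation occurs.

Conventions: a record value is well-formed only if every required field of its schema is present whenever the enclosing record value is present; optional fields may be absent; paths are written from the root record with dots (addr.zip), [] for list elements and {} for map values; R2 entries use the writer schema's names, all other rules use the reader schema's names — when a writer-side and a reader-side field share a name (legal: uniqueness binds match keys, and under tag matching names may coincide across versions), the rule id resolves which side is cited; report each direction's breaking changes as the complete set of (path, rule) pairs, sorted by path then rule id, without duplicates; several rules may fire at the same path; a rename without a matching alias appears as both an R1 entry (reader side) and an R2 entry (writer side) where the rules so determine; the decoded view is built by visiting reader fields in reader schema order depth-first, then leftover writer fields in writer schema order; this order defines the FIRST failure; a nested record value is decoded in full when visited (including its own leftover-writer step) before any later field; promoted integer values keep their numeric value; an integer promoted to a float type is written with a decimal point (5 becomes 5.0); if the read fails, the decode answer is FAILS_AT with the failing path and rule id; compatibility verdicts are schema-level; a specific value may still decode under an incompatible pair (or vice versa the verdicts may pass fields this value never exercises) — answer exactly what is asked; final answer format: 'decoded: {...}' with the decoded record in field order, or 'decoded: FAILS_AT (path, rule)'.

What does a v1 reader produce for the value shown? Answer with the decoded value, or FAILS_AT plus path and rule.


decoded: FAILS_AT (scores, R1)

the writer's type comes first in each Ticket pair
decoding the Ticket value with the v1 reader:
  tier := "URGENT"
  read fails at scores under R1 (no fill)
  => FAILS_AT (scores, R1)
remaining Ticket differences; none change what is asked:
  enum Color (field tier in record Ticket): symbol GUEST removed -> a verdict-level change on Ticket — the shown value reads the same
  removed field name from record Ticket (its key "name" joins the reserved list) -> a verdict-level change on Ticket — the shown value reads the same
  field locale in record Ticket: type string changed to bytes (its default is dropped) -> a verdict-level change on Ticket — the shown value reads the same
  field active in record Ticket: optional changed to required -> a verdict-level change on Ticket — the shown value reads the same
  field id in record Ticket: optional changed to required -> a verdict-level change on Ticket — the shown value reads the same
  field balance in record Ticket: optional changed to required -> a verdict-level change on Ticket — the shown value reads the same


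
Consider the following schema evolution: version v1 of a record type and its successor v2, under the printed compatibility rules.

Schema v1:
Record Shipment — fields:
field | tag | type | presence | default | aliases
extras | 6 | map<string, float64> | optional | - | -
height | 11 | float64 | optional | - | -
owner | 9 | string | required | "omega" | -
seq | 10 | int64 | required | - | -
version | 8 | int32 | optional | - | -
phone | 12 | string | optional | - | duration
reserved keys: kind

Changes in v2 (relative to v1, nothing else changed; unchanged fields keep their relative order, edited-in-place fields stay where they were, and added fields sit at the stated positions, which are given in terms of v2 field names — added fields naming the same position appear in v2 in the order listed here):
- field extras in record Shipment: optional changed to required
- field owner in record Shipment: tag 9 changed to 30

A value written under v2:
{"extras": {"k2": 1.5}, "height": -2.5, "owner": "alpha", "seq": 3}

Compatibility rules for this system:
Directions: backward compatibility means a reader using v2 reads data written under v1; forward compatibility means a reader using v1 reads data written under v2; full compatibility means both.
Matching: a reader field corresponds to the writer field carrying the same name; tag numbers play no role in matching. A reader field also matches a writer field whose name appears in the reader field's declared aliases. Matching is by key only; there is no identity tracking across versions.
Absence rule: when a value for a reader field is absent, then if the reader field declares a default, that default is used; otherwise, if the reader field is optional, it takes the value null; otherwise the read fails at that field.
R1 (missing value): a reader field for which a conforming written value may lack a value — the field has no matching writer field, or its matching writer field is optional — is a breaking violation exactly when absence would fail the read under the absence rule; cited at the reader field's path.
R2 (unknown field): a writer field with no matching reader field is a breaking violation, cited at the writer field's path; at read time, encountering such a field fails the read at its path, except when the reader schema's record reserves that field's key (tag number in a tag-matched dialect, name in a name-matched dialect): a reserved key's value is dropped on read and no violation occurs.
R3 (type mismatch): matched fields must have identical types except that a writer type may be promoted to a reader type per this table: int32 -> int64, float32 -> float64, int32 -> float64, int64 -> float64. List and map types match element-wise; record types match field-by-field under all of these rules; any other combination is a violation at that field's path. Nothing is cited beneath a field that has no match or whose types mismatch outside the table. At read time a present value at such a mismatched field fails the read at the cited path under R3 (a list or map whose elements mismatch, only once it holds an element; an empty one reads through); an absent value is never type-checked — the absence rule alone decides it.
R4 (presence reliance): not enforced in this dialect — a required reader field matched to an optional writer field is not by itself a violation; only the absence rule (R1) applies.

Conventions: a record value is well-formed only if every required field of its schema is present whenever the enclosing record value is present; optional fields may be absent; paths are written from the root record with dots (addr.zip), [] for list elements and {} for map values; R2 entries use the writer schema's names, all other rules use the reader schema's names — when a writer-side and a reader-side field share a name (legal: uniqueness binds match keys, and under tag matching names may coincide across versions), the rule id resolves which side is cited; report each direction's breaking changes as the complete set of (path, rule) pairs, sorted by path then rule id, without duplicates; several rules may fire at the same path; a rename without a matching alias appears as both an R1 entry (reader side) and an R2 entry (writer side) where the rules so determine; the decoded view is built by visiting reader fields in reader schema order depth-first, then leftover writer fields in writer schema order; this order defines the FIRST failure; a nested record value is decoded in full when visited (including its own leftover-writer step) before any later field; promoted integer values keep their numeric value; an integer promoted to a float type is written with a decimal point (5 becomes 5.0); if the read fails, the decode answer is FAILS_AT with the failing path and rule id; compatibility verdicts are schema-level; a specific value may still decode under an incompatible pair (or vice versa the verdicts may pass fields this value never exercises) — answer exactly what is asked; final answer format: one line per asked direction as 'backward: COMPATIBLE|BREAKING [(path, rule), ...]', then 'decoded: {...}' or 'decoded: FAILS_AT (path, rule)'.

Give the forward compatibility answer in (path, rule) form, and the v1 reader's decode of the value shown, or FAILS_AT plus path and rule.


forward: COMPATIBLE []; decoded: {"extras": {"k2": 1.5}, "height": -2.5, "owner": "alpha", "seq": 3, "version": null, "phone": null}

each type pair in Shipment: writer, then reader
forward analysis of Shipment with v1 as reader and v2 as writer:
  writer required, map<string, float64> -> map<string, float64>: reader extras maps from writer extras
  writer optional, float64 -> float64: reader height maps from writer height
  writer required, string -> string: reader owner maps from writer owner
  writer required, int64 -> int64: reader seq maps from writer seq
  writer optional, int32 -> int32: reader version maps from writer version
  writer optional, string -> string: reader phone maps from writer phone
  => no violations; forward on Shipment: COMPATIBLE
decode (reader v1):
  extras := {"k2": 1.5}
  height := -2.5
  owner := "alpha"
  seq := 3
  version := null (not supplied -> null)
  phone := null (not supplied -> null)
  => decoded: {"extras": {"k2": 1.5}, "height": -2.5, "owner": "alpha", "seq": 3, "version": null, "phone": null}
checking off the Shipment differences that do not matter here:
  field extras in record Shipment: optional changed to required -> affects backward compatibility only, which is not asked
  field owner in record Shipment: tag 9 changed to 30 -> no rule fires on it in Shipment's dialect; the asked verdict holds


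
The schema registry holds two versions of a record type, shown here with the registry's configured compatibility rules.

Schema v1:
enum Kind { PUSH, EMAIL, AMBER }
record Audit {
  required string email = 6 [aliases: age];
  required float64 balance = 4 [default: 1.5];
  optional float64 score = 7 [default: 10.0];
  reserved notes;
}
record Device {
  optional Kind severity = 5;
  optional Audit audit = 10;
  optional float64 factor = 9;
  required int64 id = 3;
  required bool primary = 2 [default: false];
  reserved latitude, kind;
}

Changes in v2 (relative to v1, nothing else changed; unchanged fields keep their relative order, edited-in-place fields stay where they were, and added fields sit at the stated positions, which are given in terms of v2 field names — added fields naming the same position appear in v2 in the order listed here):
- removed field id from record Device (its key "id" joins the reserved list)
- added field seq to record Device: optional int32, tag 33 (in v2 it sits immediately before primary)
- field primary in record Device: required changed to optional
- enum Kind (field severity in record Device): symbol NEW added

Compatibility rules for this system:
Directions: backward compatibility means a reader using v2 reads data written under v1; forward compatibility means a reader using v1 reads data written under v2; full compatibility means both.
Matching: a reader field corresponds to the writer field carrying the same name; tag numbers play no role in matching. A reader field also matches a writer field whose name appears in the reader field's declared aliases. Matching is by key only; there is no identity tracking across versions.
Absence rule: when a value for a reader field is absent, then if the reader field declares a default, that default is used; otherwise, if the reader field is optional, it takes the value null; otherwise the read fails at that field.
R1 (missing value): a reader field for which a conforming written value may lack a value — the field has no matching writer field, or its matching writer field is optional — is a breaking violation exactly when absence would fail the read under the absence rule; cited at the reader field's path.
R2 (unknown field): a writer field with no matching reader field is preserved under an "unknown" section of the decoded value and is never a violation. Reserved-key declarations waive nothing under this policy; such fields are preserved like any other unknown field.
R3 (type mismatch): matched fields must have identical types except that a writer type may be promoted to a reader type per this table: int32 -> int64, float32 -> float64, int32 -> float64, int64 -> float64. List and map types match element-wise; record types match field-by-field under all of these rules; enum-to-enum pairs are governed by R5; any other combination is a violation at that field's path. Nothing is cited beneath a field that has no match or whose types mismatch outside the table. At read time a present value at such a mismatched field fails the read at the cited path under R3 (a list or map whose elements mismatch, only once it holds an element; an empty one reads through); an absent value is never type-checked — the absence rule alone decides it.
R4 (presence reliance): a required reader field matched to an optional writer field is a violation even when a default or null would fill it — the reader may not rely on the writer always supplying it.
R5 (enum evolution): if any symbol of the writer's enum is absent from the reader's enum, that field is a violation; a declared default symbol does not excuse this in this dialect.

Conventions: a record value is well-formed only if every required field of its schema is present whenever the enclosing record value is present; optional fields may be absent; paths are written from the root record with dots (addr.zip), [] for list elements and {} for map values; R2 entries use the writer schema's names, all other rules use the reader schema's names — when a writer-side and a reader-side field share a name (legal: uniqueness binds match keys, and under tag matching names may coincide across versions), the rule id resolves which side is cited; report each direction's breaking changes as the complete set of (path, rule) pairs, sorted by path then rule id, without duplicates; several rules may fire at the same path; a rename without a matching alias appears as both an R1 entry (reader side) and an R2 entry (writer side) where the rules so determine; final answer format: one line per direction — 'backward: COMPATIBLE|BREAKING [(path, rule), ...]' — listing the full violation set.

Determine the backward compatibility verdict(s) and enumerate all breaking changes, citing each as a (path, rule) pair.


arrows below run writer -> reader for Device
backward on Device — v2 reading data written by v1:
  severity <- severity (Kind -> Kind, writer optional)
  audit <- audit (Audit -> Audit, writer optional)
  factor <- factor (float64 -> float64, writer optional)
  seq has no writer counterpart
  primary <- primary (bool -> bool, writer required)
  id (writer side), unknown to reader
  audit.email <- audit.email (string -> string, writer required)
  audit.balance <- audit.balance (float64 -> float64, writer required)
  audit.score <- audit.score (float64 -> float64, writer optional)
  => backward: COMPATIBLE
ruling out the remaining Device differences:
  removed field id from record Device (its key "id" joins the reserved list) -> matters only for Device's forward compatibility — outside the asked direction
  added field seq to record Device: optional int32, tag 33 (in v2 it sits immediately before primary) -> triggers nothing under Device's printed rules — same verdict
  field primary in record Device: required changed to optional -> matters only for Device's forward compatibility — outside the asked direction
  enum Kind (field severity in record Device): symbol NEW added -> matters only for Device's forward compatibility — outside the asked direction

backward: COMPATIBLE []


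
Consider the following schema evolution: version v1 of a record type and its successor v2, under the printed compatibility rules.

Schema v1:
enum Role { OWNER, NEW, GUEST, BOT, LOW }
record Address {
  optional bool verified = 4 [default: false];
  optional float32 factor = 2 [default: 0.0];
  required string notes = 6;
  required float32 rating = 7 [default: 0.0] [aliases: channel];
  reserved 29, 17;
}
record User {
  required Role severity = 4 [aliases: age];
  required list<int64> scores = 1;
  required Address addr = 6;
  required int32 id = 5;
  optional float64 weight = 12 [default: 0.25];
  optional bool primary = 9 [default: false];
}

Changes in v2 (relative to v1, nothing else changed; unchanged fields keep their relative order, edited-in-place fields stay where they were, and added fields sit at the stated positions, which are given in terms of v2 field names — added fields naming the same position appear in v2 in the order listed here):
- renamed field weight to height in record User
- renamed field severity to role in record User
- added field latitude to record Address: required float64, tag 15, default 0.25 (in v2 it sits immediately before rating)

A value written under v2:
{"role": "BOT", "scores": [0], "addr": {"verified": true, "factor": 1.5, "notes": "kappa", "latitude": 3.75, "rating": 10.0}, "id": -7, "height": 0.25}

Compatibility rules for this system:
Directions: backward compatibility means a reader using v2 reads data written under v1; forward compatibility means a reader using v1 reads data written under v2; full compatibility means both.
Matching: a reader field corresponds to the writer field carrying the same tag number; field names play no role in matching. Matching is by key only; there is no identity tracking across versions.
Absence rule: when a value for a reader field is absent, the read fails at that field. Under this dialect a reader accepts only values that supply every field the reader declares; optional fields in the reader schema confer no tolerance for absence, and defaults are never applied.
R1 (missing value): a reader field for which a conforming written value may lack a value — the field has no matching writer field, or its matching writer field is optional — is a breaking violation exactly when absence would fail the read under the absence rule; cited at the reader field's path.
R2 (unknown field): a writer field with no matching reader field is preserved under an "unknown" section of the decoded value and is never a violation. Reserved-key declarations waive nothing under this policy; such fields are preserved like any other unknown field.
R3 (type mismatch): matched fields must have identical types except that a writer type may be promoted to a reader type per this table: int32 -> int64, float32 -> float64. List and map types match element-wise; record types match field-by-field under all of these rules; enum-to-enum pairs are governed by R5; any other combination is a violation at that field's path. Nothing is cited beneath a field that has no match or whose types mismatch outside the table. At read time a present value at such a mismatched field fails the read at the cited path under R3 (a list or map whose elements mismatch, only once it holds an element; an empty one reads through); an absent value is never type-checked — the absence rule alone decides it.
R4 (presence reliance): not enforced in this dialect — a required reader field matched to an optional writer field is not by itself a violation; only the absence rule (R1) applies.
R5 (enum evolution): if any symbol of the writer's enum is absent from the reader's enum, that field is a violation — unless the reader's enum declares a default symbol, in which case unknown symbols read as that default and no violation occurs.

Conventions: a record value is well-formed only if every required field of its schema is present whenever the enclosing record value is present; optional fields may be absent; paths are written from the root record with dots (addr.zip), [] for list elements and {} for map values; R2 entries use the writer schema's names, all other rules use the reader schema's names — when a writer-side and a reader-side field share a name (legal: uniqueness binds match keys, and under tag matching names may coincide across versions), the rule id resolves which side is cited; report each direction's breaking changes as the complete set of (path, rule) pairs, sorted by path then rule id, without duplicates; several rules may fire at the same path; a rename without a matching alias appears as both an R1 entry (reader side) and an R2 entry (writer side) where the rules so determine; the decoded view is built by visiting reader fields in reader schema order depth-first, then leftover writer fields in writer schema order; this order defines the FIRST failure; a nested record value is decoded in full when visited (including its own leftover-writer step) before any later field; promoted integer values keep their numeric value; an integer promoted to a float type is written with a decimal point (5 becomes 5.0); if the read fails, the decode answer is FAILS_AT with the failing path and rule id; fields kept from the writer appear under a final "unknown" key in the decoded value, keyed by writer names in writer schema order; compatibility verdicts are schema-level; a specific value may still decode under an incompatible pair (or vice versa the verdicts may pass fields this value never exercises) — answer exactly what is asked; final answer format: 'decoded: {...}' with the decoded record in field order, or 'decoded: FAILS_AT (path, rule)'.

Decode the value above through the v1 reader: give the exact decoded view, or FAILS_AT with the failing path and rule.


arrows below run writer -> reader for User
migrating the User value to v1:
  severity := "BOT" (from writer role)
  scores := [0]
  addr.verified := true
  addr.factor := 1.5
  addr.notes := "kappa"
  addr.rating := 10.0
  writer addr.latitude: kept under "unknown"
  id := -7
  weight := 0.25 (from writer height)
  read fails at primary under R1 (no fill)
  => FAILS_AT (primary, R1)
checking off the User differences that do not matter here:
  renamed field weight to height in record User -> schema-level compatibility only; this User value's decode is unchanged
  renamed field severity to role in record User -> triggers nothing under the printed rules; the User answer is the same either way
  added field latitude to record Address: required float64, tag 15, default 0.25 (in v2 it sits immediately before rating) -> schema-level compatibility only; this User value's decode is unchanged

decoded: FAILS_AT (primary, R1)
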